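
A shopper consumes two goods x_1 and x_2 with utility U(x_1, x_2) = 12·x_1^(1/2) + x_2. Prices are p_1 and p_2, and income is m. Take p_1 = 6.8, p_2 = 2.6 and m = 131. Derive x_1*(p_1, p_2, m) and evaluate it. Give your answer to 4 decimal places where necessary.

x_1* = 5.263

Plugging in: x_1* = (6·2.6/6.8)² = 5.263.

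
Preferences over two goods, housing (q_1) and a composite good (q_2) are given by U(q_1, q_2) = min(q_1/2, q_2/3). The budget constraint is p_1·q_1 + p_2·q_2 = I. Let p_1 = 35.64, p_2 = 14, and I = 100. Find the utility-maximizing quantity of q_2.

q_2* = 2.6483

With perfect complements, no substitution: consume in ratio q_1:q_2 = 2:3.
Budget: p_1·q_1 + p_2·(3/2)·q_1 = I, so (2·p_1 + 3·p_2)·q_1 = 2·I.
Demand: q_1*(p_1,p_2,I) = 2·I/(2·p_1 + 3·p_2), q_2* = 3·I/(2·p_1 + 3·p_2).
Here 2·35.64 + 3·14 = 113.28, giving q_2* = 2.6483.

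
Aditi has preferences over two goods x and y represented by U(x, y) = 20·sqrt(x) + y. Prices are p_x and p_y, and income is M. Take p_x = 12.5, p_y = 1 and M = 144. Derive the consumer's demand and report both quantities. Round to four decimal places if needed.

MU_x = 10/√x, MU_y = 1. Tangency: 10/√x = p_x/p_y.
Solve: √x = 10·p_y/p_x, so x*(p_x,p_y) = (10·p_y/p_x)², and y* = (M − p_x·x*)/p_y.
Plugging in: x* = (10·1/12.5)² = 0.64, y* = 136.

x* = 0.64, y* = 136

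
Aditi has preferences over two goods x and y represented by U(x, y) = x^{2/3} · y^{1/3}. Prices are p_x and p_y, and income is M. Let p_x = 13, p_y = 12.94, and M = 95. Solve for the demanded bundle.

The MRS is 2·y/x. Set MRS = p_x/p_y.
Rearranging, p_y·y = (1/2)·p_x·x. Substituting into the budget gives p_x·x·(1 + (1/2)) = M.
Demand: x*(p_x,p_y,M) = 2/3·M/p_x and y* = 1/3·M/p_y.
At p_x=13, p_y=12.94, M=95: x* = 2/3·95/13 = 4.8718, y* = 2.4472.

x* = 4.8718, y* = 2.4472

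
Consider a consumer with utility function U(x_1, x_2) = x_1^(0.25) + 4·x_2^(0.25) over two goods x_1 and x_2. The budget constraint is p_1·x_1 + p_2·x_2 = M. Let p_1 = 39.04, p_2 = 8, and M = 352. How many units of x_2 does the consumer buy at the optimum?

x_2* = 40.2617

MU_x_1 ∝ x_1^(-0.75), MU_x_2 ∝ 4·x_2^(-0.75), so MRS = (1/4)·(x_2/x_1)^(0.75) = p_1/p_2.
Hence x_2/x_1 = (4·p_1/p_2)^(1/(0.75)), i.e. raised to the 4/3 power.
Substitute x_2 = (x_2/x_1)·x_1 into the budget: x_1* = M/(p_1 + p_2·(x_2/x_1)).
Numerically x_2/x_1 = 52.558111, so x_1* = 352/(39.04 + 8·52.558111) = 0.766 and x_2* = 52.558111·0.766 = 40.2617.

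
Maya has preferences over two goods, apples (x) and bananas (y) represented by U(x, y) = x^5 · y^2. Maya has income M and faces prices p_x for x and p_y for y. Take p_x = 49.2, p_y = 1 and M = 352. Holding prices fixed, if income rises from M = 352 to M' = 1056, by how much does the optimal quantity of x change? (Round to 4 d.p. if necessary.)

MU_x/MU_y = (5·y)/(2·x); tangency sets this equal to p_x/p_y.
So 5·p_y·y = 2·p_x·x; combined with the budget, a share 5/7 of income goes to x.
Demand: x*(p_x,p_y,M) = 5/7·M/p_x and y* = 2/7·M/p_y.
At p_x=49.2, p_y=1, M=352: x* = 5/7·352/49.2 = 5.1103.
At M' = 1056: x* = 15.331. Change: 15.331 − 5.1103 = 10.2207.

Δx* = 10.2207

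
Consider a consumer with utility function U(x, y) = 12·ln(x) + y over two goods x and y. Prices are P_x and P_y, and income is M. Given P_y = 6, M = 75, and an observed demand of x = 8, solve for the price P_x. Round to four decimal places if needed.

Set MRS = P_x/P_y: (12/x)/1 = P_x/P_y.
So x*(P_x,P_y) = 12·P_y/P_x, independent of income; and y* = (M − 12·P_y)/P_y.
Set x* = 8 in the demand function and solve for P_x: P_x = 9.

P_x = 9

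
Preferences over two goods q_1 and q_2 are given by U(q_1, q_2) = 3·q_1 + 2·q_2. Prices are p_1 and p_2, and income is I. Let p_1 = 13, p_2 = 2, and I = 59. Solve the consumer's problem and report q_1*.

Numerically: q_1* = 0, q_2* = 29.5.

q_1* = 0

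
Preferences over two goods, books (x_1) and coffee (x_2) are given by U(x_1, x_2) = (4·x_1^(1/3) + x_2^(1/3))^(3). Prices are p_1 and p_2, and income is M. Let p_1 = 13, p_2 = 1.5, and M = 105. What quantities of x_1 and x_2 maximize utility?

MU_x_1 ∝ 4·x_1^(-2/3), MU_x_2 ∝ x_2^(-2/3), so MRS = 4·(x_2/x_1)^(2/3) = p_1/p_2.
Solve for the ratio: x_2/x_1 = [(1/4)·p_1/p_2]^(1.5).
With the ratio pinned down, the budget gives x_1* = M/(p_1 + p_2·(x_2/x_1)) and x_2* = (x_2/x_1)·x_1*.
Numerically x_2/x_1 = 3.189247, so x_1* = 105/(13 + 1.5·3.189247) = 5.9042 and x_2* = 3.189247·5.9042 = 18.83.

x_1* = 5.9042, x_2* = 18.83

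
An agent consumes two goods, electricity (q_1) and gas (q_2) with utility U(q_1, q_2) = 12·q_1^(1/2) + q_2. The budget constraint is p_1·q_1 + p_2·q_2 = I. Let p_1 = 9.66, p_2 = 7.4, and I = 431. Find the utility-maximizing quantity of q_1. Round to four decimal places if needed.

Set MRS = p_1/p_2: 6·q_1^(−1/2) = p_1/p_2.
Thus q_1* = (6·p_2/p_1)² — independent of I — with the rest of income spent on q_2.
Plugging in: q_1* = (6·7.4/9.66)² = 21.1257.

q_1* = 21.1257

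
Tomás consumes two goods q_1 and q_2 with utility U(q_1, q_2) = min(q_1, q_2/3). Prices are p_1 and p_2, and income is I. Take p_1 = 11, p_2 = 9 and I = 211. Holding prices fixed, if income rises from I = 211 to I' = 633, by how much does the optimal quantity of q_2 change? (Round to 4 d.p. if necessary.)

With perfect complements, no substitution: consume in ratio q_1:q_2 = 1:3.
Budget: p_1·q_1 + p_2·3·q_1 = I, so (p_1 + 3·p_2)·q_1 = I.
Demand: q_1*(p_1,p_2,I) = I/(p_1 + 3·p_2), q_2* = 3·I/(p_1 + 3·p_2).
Here 11 + 3·9 = 38, giving q_2* = 16.6579.
At I' = 633: q_2* = 49.9737. Change: 49.9737 − 16.6579 = 33.3158.

Δq_2* = 33.3158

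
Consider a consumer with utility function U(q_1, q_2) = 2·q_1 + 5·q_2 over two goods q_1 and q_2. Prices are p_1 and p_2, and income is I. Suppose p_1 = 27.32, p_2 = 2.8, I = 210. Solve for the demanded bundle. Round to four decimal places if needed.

q_1* = 0, q_2* = 75

Perfect substitutes: compare marginal utility per dollar. 2/p_1 vs 5/p_2 → 0.0732 vs 1.7857.
q_2 gives more utility per dollar, so spend all income on q_2: q_2* = I/p_2, q_1* = 0.
Numerically: q_1* = 0, q_2* = 75.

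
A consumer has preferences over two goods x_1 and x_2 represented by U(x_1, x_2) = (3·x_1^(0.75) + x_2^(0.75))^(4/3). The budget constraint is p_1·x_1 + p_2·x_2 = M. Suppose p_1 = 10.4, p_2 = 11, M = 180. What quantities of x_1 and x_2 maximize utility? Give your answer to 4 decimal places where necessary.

MRS = MU_x_1/MU_x_2 = 3·(x_2/x_1)^(0.25). Set equal to p_1/p_2.
Hence x_2/x_1 = ((1/3)·p_1/p_2)^(1/(0.25)), i.e. raised to the 4 power.
Substitute x_2 = (x_2/x_1)·x_1 into the budget: x_1* = M/(p_1 + p_2·(x_2/x_1)).
Numerically x_2/x_1 = 0.009865, so x_1* = 180/(10.4 + 11·0.009865) = 17.129 and x_2* = 0.009865·17.129 = 0.169.

x_1* = 17.129, x_2* = 0.169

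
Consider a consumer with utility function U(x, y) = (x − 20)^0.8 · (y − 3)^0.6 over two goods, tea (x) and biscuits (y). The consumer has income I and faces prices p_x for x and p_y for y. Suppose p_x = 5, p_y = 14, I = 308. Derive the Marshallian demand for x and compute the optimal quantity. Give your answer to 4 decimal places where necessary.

Let x' = x−20, y' = y−3. MRS = (4/3)·y'/x' = p_x/p_y.
Substituting into the budget: x* = 20 + 4/7·(I − 20·p_x − 3·p_y)/p_x, and y* = 3 + 3/7·(…)/p_y.
Discretionary income = 308 − 20·5 − 3·14 = 166; x* = 20 + 4/7·166/5 = 38.9714.

x* = 38.9714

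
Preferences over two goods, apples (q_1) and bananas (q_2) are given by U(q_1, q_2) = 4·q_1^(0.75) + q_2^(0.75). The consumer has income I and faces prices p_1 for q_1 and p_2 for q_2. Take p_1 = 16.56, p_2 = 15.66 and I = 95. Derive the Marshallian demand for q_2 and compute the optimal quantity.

From the CES first-order condition, 4·(q_2/q_1)^(0.25) = p_1/p_2.
Solve for the ratio: q_2/q_1 = [(1/4)·p_1/p_2]^(4).
Substitute q_2 = (q_2/q_1)·q_1 into the budget: q_1* = I/(p_1 + p_2·(q_2/q_1)).
Numerically q_2/q_1 = 0.004885, so q_1* = 95/(16.56 + 15.66·0.004885) = 5.7103 and q_2* = 0.004885·5.7103 = 0.0279.

q_2* = 0.0279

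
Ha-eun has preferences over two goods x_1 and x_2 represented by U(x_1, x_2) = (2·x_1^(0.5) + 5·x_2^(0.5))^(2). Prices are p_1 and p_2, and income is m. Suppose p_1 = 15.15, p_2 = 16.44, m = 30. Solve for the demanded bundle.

Substitute x_2 = (x_2/x_1)·x_1 into the budget: x_1* = m/(p_1 + p_2·(x_2/x_1)).
Numerically x_2/x_1 = 5.307642, so x_1* = 30/(15.15 + 16.44·5.307642) = 0.2929 and x_2* = 5.307642·0.2929 = 1.5549.

x_1* = 0.2929, x_2* = 1.5549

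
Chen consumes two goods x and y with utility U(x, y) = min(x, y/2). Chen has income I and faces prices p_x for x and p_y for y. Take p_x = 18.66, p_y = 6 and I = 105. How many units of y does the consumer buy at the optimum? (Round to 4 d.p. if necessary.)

Leontief preferences: the optimum is at the kink where x/1 = y/2, i.e. y = 2·x.
Budget: p_x·x + p_y·2·x = I, so (p_x + 2·p_y)·x = I.
Demand: x*(p_x,p_y,I) = I/(p_x + 2·p_y), y* = 2·I/(p_x + 2·p_y).
Here 18.66 + 2·6 = 30.66, giving y* = 6.8493.

y* = 6.8493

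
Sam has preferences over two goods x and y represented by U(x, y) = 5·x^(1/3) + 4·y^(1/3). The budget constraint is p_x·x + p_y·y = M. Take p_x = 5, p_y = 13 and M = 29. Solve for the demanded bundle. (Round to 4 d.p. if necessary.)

x* = 4.0173, y* = 0.6857

MRS = MU_x/MU_y = (5/4)·(y/x)^(2/3). Set equal to p_x/p_y.
Hence y/x = ((4/5)·p_x/p_y)^(1/(2/3)), i.e. raised to the 1.5 power.
With the ratio pinned down, the budget gives x* = M/(p_x + p_y·(y/x)) and y* = (y/x)·x*.
Numerically y/x = 0.170677, so x* = 29/(5 + 13·0.170677) = 4.0173 and y* = 0.170677·4.0173 = 0.6857.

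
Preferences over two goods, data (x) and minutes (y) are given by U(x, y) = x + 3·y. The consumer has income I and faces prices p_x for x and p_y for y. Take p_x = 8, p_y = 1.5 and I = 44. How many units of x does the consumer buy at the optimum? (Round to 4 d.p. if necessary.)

x* = 0

y gives more utility per dollar, so spend all income on y: y* = I/p_y, x* = 0.
Numerically: x* = 0, y* = 29.3333.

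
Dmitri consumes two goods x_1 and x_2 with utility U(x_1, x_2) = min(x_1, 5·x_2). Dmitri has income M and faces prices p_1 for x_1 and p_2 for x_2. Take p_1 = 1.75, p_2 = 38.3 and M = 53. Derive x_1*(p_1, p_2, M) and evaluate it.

With perfect complements, no substitution: consume in ratio x_1:x_2 = 5:1.
Budget: p_1·x_1 + p_2·(1/5)·x_1 = M, so (5·p_1 + p_2)·x_1 = 5·M.
Demand: x_1*(p_1,p_2,M) = 5·M/(5·p_1 + p_2), x_2* = M/(5·p_1 + p_2).
Here 5·1.75 + 38.3 = 47.05, giving x_1* = 5.6323.

x_1* = 5.6323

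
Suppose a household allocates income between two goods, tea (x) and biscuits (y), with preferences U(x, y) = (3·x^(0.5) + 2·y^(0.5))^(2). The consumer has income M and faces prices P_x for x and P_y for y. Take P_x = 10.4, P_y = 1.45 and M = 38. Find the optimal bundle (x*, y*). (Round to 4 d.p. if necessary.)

x* = 0.8725, y* = 19.9489

MU_x ∝ 3·x^(-0.5), MU_y ∝ 2·y^(-0.5), so MRS = (3/2)·(y/x)^(0.5) = P_x/P_y.
Hence y/x = ((2/3)·P_x/P_y)^(1/(0.5)), i.e. raised to the 2 power.
With the ratio pinned down, the budget gives x* = M/(P_x + P_y·(y/x)) and y* = (y/x)·x*.
Numerically y/x = 22.863786, so x* = 38/(10.4 + 1.45·22.863786) = 0.8725 and y* = 22.863786·0.8725 = 19.9489.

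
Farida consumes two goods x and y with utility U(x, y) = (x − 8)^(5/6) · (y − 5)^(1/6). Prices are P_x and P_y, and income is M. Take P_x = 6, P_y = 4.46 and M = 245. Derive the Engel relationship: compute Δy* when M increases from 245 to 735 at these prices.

After buying the subsistence bundle (8, 5), a share 5/6 of the remaining income goes to x: x* = 8 + 5/6·(M − 8P_x − 5P_y)/P_x.
Discretionary income = 245 − 8·6 − 5·4.46 = 174.7; y* = 5 + 1/6·174.7/4.46 = 11.5284.
At M' = 735: y* = 29.8393. Change: 29.8393 − 11.5284 = 18.3109.

Δy* = 18.3109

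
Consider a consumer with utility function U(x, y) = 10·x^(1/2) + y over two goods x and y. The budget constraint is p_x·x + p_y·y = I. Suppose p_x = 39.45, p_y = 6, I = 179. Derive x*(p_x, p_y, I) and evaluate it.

MU_x = 5/√x, MU_y = 1. Tangency: 5/√x = p_x/p_y.
Thus x* = (5·p_y/p_x)² — independent of I — with the rest of income spent on y.
Plugging in: x* = (5·6/39.45)² = 0.5783.

x* = 0.5783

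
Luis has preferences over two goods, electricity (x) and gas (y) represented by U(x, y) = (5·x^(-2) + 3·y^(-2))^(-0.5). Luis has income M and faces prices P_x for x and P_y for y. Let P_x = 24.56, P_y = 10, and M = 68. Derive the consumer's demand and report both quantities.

Numerically y/x = 1.137959, so x* = 68/(24.56 + 10·1.137959) = 1.8921 and y* = 1.137959·1.8921 = 2.1531.

x* = 1.8921, y* = 2.1531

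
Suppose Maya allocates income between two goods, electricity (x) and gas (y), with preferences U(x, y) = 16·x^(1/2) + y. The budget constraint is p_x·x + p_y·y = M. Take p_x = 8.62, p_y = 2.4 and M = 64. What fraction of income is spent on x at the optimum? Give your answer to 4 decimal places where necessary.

share on x = 0.6682

Utility is quasi-linear in y; the FOC for x is 8/√x = p_x/p_y.
Solve: √x = 8·p_y/p_x, so x*(p_x,p_y) = (8·p_y/p_x)², and y* = (M − p_x·x*)/p_y.
Plugging in: x* = (8·2.4/8.62)² = 4.9612, y* = 8.8476.
Expenditure on x: 8.62·4.9612 = 42.7657; share = 0.6682.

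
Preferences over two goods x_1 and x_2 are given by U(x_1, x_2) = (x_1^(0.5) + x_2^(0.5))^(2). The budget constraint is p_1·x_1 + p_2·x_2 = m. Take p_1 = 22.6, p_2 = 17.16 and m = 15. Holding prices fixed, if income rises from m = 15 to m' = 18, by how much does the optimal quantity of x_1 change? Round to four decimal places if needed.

MRS = MU_x_1/MU_x_2 = (x_2/x_1)^(0.5). Set equal to p_1/p_2.
Solve for the ratio: x_2/x_1 = [p_1/p_2]^(2).
Substitute x_2 = (x_2/x_1)·x_1 into the budget: x_1* = m/(p_1 + p_2·(x_2/x_1)).
Numerically x_2/x_1 = 1.734532, so x_1* = 15/(22.6 + 17.16·1.734532) = 0.2865.
At m' = 18: x_1* = 0.3437. Change: 0.3437 − 0.2865 = 0.0573.

Δx_1* = 0.0573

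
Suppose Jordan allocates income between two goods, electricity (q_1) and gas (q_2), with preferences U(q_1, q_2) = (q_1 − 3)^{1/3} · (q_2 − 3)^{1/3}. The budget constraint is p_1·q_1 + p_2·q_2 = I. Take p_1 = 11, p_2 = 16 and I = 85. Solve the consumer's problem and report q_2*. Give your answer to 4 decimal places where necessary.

MRS = (q_2−3)/(q_1−3). Tangency with p_1/p_2 gives q_2−3 = (p_1/p_2)·(q_1−3).
Substituting into the budget: q_1* = 3 + 0.5·(I − 3·p_1 − 3·p_2)/p_1, and q_2* = 3 + 0.5·(…)/p_2.
Discretionary income = 85 − 3·11 − 3·16 = 4; q_2* = 3 + 0.5·4/16 = 3.125.

q_2* = 3.125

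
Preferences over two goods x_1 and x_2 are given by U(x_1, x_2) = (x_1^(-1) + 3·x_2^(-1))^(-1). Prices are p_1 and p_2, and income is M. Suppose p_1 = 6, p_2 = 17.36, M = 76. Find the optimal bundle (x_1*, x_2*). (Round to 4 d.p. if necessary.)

Substitute x_2 = (x_2/x_1)·x_1 into the budget: x_1* = M/(p_1 + p_2·(x_2/x_1)).
Numerically x_2/x_1 = 1.018266, so x_1* = 76/(6 + 17.36·1.018266) = 3.2099 and x_2* = 1.018266·3.2099 = 3.2685.

x_1* = 3.2099, x_2* = 3.2685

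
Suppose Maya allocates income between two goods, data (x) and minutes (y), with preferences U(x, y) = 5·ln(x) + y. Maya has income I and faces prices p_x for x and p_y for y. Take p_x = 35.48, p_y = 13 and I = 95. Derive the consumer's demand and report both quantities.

Set MRS = p_x/p_y: (5/x)/1 = p_x/p_y.
So x*(p_x,p_y) = 5·p_y/p_x, independent of income; and y* = (I − 5·p_y)/p_y.
At the given prices: x* = 5·13/35.48 = 1.832, and y* = 2.3077.

x* = 1.832, y* = 2.3077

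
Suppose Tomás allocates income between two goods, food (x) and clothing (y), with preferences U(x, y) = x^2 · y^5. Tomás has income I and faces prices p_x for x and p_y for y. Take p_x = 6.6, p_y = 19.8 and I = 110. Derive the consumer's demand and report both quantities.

x* = 4.7619, y* = 3.9683

Tangency: MRS = (2/5)·y/x = p_x/p_y.
So 2·p_y·y = 5·p_x·x; combined with the budget, a share 2/7 of income goes to x.
Demand: x*(p_x,p_y,I) = 2/7·I/p_x and y* = 5/7·I/p_y.
At p_x=6.6, p_y=19.8, I=110: x* = 2/7·110/6.6 = 4.7619, y* = 3.9683.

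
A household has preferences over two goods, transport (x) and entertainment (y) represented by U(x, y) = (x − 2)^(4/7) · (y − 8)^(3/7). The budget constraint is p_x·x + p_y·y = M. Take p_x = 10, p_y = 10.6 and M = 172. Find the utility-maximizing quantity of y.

MRS = (4/3)·(y−8)/(x−2). Tangency with p_x/p_y gives y−8 = (3/4)·(p_x/p_y)·(x−2).
After buying the subsistence bundle (2, 8), a share 4/7 of the remaining income goes to x: x* = 2 + 4/7·(M − 2p_x − 8p_y)/p_x.
Discretionary income = 172 − 2·10 − 8·10.6 = 67.2; y* = 8 + 3/7·67.2/10.6 = 10.717.

y* = 10.717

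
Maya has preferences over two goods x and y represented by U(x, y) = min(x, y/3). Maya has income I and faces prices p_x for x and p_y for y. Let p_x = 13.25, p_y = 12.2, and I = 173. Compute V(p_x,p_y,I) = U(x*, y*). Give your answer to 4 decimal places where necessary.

V = 3.4704

With perfect complements, no substitution: consume in ratio x:y = 1:3.
Budget: p_x·x + p_y·3·x = I, so (p_x + 3·p_y)·x = I.
Demand: x*(p_x,p_y,I) = I/(p_x + 3·p_y), y* = 3·I/(p_x + 3·p_y).
Here 13.25 + 3·12.2 = 49.85, giving x* = 3.4704 and y* = 10.4112.
Utility at the optimum: U(3.4704, 10.4112) = 3.4704.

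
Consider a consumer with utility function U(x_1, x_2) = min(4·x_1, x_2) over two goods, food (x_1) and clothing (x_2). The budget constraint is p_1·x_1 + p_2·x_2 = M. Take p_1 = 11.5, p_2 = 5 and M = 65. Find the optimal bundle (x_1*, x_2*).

x_1* = 2.0635, x_2* = 8.254

Leontief preferences: the optimum is at the kink where x_1/1 = x_2/4, i.e. x_2 = 4·x_1.
Budget: p_1·x_1 + p_2·4·x_1 = M, so (p_1 + 4·p_2)·x_1 = M.
Demand: x_1*(p_1,p_2,M) = M/(p_1 + 4·p_2), x_2* = 4·M/(p_1 + 4·p_2).
Here 11.5 + 4·5 = 31.5, giving x_1* = 2.0635 and x_2* = 8.254.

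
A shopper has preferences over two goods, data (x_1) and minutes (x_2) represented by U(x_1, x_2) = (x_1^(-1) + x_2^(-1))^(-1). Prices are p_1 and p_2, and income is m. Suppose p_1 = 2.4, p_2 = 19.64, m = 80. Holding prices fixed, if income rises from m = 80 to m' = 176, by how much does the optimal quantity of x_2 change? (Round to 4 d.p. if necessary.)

Δx_2* = 3.6219

MU_x_1 ∝ x_1^(-2), MU_x_2 ∝ x_2^(-2), so MRS = (x_2/x_1)^(2) = p_1/p_2.
Hence x_2/x_1 = (p_1/p_2)^(1/(2)), i.e. raised to the 0.5 power.
Substitute x_2 = (x_2/x_1)·x_1 into the budget: x_1* = m/(p_1 + p_2·(x_2/x_1)).
Numerically x_2/x_1 = 0.349571, so x_1* = 80/(2.4 + 19.64·0.349571) = 8.6341 and x_2* = 0.349571·8.6341 = 3.0182.
At m' = 176: x_2* = 6.6401. Change: 6.6401 − 3.0182 = 3.6219.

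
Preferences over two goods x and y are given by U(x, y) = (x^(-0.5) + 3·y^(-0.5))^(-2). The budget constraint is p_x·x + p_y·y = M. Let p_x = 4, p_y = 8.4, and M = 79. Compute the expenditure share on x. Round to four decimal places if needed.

share on x = 0.2729

MU_x ∝ x^(-1.5), MU_y ∝ 3·y^(-1.5), so MRS = (1/3)·(y/x)^(1.5) = p_x/p_y.
Solve for the ratio: y/x = [3·p_x/p_y]^(2/3).
With the ratio pinned down, the budget gives x* = M/(p_x + p_y·(y/x)) and y* = (y/x)·x*.
Numerically y/x = 1.268434, so x* = 79/(4 + 8.4·1.268434) = 5.3907 and y* = 1.268434·5.3907 = 6.8378.
Expenditure on x: 4·5.3907 = 21.5628; share = 0.2729.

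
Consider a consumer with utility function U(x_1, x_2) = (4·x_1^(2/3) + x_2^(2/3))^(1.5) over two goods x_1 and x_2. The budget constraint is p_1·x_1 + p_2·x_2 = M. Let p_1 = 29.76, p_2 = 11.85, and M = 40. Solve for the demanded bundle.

x_1* = 1.2235, x_2* = 0.3028

MU_x_1 ∝ 4·x_1^(-1/3), MU_x_2 ∝ x_2^(-1/3), so MRS = 4·(x_2/x_1)^(1/3) = p_1/p_2.
Hence x_2/x_1 = ((1/4)·p_1/p_2)^(1/(1/3)), i.e. raised to the 3 power.
With the ratio pinned down, the budget gives x_1* = M/(p_1 + p_2·(x_2/x_1)) and x_2* = (x_2/x_1)·x_1*.
Numerically x_2/x_1 = 0.247493, so x_1* = 40/(29.76 + 11.85·0.247493) = 1.2235 and x_2* = 0.247493·1.2235 = 0.3028.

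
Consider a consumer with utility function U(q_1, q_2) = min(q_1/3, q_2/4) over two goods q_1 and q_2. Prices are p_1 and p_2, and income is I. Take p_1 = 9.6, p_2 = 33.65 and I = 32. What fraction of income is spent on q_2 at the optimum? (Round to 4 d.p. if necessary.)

Leontief preferences: the optimum is at the kink where q_1/3 = q_2/4, i.e. q_2 = (4/3)·q_1.
Budget: p_1·q_1 + p_2·(4/3)·q_1 = I, so (3·p_1 + 4·p_2)·q_1 = 3·I.
Demand: q_1*(p_1,p_2,I) = 3·I/(3·p_1 + 4·p_2), q_2* = 4·I/(3·p_1 + 4·p_2).
Here 3·9.6 + 4·33.65 = 163.4, giving q_1* = 0.5875 and q_2* = 0.7834.
Expenditure on q_2: 33.65·0.7834 = 26.3599; share = 0.8237.

share on q_2 = 0.8237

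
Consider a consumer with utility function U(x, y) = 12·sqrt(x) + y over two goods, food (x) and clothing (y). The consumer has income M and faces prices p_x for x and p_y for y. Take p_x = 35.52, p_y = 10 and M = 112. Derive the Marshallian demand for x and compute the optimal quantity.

x* = 2.8534

Set MRS = p_x/p_y: 6·x^(−1/2) = p_x/p_y.
Solve: √x = 6·p_y/p_x, so x*(p_x,p_y) = (6·p_y/p_x)², and y* = (M − p_x·x*)/p_y.
Plugging in: x* = (6·10/35.52)² = 2.8534.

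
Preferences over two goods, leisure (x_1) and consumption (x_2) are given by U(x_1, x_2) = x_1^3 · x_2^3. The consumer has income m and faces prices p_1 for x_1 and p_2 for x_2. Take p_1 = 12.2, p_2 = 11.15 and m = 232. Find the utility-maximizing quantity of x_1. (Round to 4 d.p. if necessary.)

The MRS is x_2/x_1. Set MRS = p_1/p_2.
So 3·p_2·x_2 = 3·p_1·x_1; combined with the budget, a share 0.5 of income goes to x_1.
Demand: x_1*(p_1,p_2,m) = 0.5·m/p_1 and x_2* = 0.5·m/p_2.
At p_1=12.2, p_2=11.15, m=232: x_1* = 0.5·232/12.2 = 9.5082.

x_1* = 9.5082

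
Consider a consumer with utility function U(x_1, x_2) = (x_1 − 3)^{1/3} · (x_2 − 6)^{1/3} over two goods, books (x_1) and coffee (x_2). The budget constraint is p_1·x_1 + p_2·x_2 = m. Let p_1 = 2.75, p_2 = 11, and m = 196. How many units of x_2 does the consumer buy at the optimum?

MRS = (x_2−6)/(x_1−3). Tangency with p_1/p_2 gives x_2−6 = (p_1/p_2)·(x_1−3).
Substituting into the budget: x_1* = 3 + 0.5·(m − 3·p_1 − 6·p_2)/p_1, and x_2* = 6 + 0.5·(…)/p_2.
Discretionary income = 196 − 3·2.75 − 6·11 = 121.75; x_2* = 6 + 0.5·121.75/11 = 11.5341.

x_2* = 11.5341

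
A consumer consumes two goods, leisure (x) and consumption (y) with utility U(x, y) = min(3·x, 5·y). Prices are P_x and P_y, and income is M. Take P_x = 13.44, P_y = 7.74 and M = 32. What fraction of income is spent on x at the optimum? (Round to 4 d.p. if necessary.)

share on x = 0.7432

Leontief preferences: the optimum is at the kink where x/5 = y/3, i.e. y = (3/5)·x.
Budget: P_x·x + P_y·(3/5)·x = M, so (5·P_x + 3·P_y)·x = 5·M.
Demand: x*(P_x,P_y,M) = 5·M/(5·P_x + 3·P_y), y* = 3·M/(5·P_x + 3·P_y).
Here 5·13.44 + 3·7.74 = 90.42, giving x* = 1.7695 and y* = 1.0617.
Expenditure on x: 13.44·1.7695 = 23.7823; share = 0.7432.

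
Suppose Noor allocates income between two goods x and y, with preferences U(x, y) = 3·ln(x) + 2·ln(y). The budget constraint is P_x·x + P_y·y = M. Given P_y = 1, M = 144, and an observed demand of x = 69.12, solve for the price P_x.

MU_x/MU_y = (3·y)/(2·x); tangency sets this equal to P_x/P_y.
So 3·P_y·y = 2·P_x·x; combined with the budget, a share 0.6 of income goes to x.
Demand: x*(P_x,P_y,M) = 0.6·M/P_x and y* = 0.4·M/P_y.
Set x* = 69.12 in the demand function and solve for P_x: P_x = 1.25.

P_x = 1.25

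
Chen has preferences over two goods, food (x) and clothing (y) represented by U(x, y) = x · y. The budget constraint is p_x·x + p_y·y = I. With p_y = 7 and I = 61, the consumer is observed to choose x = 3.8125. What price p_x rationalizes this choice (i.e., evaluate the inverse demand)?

Tangency: MRS = y/x = p_x/p_y.
Rearranging, p_y·y = p_x·x. Substituting into the budget gives p_x·x·(1 + 1) = I.
Demand: x*(p_x,p_y,I) = 0.5·I/p_x and y* = 0.5·I/p_y.
Set x* = 3.8125 in the demand function and solve for p_x: p_x = 8.

p_x = 8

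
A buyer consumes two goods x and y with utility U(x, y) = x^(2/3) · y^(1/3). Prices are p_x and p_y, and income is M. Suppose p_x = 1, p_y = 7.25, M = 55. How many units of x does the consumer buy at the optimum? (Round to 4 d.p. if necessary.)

x* = 36.6667

MU_x/MU_y = (2/3·y)/(1/3·x); tangency sets this equal to p_x/p_y.
So 2/3·p_y·y = 1/3·p_x·x; combined with the budget, a share 2/3 of income goes to x.
Demand: x*(p_x,p_y,M) = 2/3·M/p_x and y* = 1/3·M/p_y.
At p_x=1, p_y=7.25, M=55: x* = 2/3·55/1 = 36.6667.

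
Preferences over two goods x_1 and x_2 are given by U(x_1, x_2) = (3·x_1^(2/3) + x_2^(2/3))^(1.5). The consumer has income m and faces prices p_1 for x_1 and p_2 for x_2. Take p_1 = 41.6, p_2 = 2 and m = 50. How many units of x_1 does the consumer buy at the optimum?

From the CES first-order condition, 3·(x_2/x_1)^(1/3) = p_1/p_2.
Solve for the ratio: x_2/x_1 = [(1/3)·p_1/p_2]^(3).
Substitute x_2 = (x_2/x_1)·x_1 into the budget: x_1* = m/(p_1 + p_2·(x_2/x_1)).
Numerically x_2/x_1 = 333.293037, so x_1* = 50/(41.6 + 2·333.293037) = 0.0706.

x_1* = 0.0706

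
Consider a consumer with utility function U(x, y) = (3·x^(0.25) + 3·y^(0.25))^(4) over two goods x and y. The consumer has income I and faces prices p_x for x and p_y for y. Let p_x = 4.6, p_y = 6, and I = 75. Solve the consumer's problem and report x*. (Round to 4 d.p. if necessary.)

x* = 8.5129

MRS = MU_x/MU_y = (y/x)^(0.75). Set equal to p_x/p_y.
Solve for the ratio: y/x = [p_x/p_y]^(4/3).
With the ratio pinned down, the budget gives x* = I/(p_x + p_y·(y/x)) and y* = (y/x)·x*.
Numerically y/x = 0.701685, so x* = 75/(4.6 + 6·0.701685) = 8.5129.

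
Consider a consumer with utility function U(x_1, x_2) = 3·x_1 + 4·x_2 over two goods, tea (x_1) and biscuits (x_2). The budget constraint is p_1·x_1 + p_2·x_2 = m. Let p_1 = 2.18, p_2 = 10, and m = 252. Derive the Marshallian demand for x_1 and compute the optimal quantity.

x_1* = 115.5963

Linear utility — the consumer picks whichever good has higher MU/price: 3/2.18 = 1.3761 vs 4/10 = 0.4.
x_1 gives more utility per dollar, so spend all income on x_1: x_1* = m/p_1, x_2* = 0.
Numerically: x_1* = 115.5963, x_2* = 0.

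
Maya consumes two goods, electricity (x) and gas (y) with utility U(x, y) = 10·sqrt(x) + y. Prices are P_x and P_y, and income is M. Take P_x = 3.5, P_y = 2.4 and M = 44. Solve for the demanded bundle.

x* = 11.7551, y* = 1.1905

Thus x* = (5·P_y/P_x)² — independent of M — with the rest of income spent on y.
Plugging in: x* = (5·2.4/3.5)² = 11.7551, y* = 1.1905.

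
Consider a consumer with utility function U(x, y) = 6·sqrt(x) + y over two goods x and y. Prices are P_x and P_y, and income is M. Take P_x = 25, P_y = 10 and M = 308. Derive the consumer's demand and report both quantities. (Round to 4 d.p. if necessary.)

Set MRS = P_x/P_y: 3·x^(−1/2) = P_x/P_y.
Thus x* = (3·P_y/P_x)² — independent of M — with the rest of income spent on y.
Plugging in: x* = (3·10/25)² = 1.44, y* = 27.2.

x* = 1.44, y* = 27.2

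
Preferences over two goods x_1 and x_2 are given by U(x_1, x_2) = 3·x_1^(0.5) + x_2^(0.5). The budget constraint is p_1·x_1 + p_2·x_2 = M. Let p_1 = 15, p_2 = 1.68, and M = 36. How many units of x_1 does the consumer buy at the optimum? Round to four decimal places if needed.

Numerically x_2/x_1 = 8.85771, so x_1* = 36/(15 + 1.68·8.85771) = 1.2048.

x_1* = 1.2048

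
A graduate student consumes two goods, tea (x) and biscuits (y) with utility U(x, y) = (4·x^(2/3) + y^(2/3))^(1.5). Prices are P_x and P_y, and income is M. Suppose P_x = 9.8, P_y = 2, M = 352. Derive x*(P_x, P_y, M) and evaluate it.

From the CES first-order condition, 4·(y/x)^(1/3) = P_x/P_y.
Solve for the ratio: y/x = [(1/4)·P_x/P_y]^(3).
With the ratio pinned down, the budget gives x* = M/(P_x + P_y·(y/x)) and y* = (y/x)·x*.
Numerically y/x = 1.838266, so x* = 352/(9.8 + 2·1.838266) = 26.1195.

x* = 26.1195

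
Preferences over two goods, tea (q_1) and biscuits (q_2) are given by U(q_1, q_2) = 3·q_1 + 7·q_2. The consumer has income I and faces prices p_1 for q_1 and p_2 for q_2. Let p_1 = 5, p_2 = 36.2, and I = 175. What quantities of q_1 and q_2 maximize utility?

Linear utility — the consumer picks whichever good has higher MU/price: 3/5 = 0.6 vs 7/36.2 = 0.1934.
q_1 gives more utility per dollar, so spend all income on q_1: q_1* = I/p_1, q_2* = 0.
Numerically: q_1* = 35, q_2* = 0.

q_1* = 35, q_2* = 0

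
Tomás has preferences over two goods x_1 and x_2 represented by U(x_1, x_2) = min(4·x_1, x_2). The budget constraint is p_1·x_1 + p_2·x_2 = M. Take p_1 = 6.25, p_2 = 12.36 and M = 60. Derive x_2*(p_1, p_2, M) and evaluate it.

With perfect complements, no substitution: consume in ratio x_1:x_2 = 1:4.
Budget: p_1·x_1 + p_2·4·x_1 = M, so (p_1 + 4·p_2)·x_1 = M.
Demand: x_1*(p_1,p_2,M) = M/(p_1 + 4·p_2), x_2* = 4·M/(p_1 + 4·p_2).
Here 6.25 + 4·12.36 = 55.69, giving x_2* = 4.3096.

x_2* = 4.3096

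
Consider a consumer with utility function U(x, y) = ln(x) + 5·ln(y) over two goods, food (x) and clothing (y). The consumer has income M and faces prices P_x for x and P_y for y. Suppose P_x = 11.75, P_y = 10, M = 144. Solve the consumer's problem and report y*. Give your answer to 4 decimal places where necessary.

y* = 12

At P_x=11.75, P_y=10, M=144: y* = 5/6·144/10 = 12.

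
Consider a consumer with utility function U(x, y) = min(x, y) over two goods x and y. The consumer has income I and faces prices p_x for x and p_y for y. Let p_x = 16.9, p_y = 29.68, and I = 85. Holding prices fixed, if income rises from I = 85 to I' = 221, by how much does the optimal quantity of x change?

Leontief preferences: the optimum is at the kink where x/1 = y/1, i.e. y = x.
Budget: p_x·x + p_y·x = I, so (p_x + p_y)·x = I.
Demand: x*(p_x,p_y,I) = I/(p_x + p_y), y* = I/(p_x + p_y).
Here 16.9 + 29.68 = 46.58, giving x* = 1.8248.
At I' = 221: x* = 4.7445. Change: 4.7445 − 1.8248 = 2.9197.

Δx* = 2.9197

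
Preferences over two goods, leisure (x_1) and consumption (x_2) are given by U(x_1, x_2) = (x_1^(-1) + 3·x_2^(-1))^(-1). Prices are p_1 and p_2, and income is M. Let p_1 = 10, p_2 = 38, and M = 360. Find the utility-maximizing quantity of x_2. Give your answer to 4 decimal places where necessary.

x_2* = 7.309

MU_x_1 ∝ x_1^(-2), MU_x_2 ∝ 3·x_2^(-2), so MRS = (1/3)·(x_2/x_1)^(2) = p_1/p_2.
Solve for the ratio: x_2/x_1 = [3·p_1/p_2]^(0.5).
Substitute x_2 = (x_2/x_1)·x_1 into the budget: x_1* = M/(p_1 + p_2·(x_2/x_1)).
Numerically x_2/x_1 = 0.888523, so x_1* = 360/(10 + 38·0.888523) = 8.226 and x_2* = 0.888523·8.226 = 7.309.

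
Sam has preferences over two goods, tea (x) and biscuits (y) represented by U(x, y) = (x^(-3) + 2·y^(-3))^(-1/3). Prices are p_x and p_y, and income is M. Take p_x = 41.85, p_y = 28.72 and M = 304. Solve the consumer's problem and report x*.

From the CES first-order condition, (1/2)·(y/x)^(4) = p_x/p_y.
Hence y/x = (2·p_x/p_y)^(1/(4)), i.e. raised to the 0.25 power.
With the ratio pinned down, the budget gives x* = M/(p_x + p_y·(y/x)) and y* = (y/x)·x*.
Numerically y/x = 1.306578, so x* = 304/(41.85 + 28.72·1.306578) = 3.8299.

x* = 3.8299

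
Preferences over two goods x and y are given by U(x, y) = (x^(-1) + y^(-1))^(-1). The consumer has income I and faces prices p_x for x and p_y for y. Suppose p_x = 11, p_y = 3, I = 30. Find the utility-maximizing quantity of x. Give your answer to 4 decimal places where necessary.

x* = 1.7916

MU_x ∝ x^(-2), MU_y ∝ y^(-2), so MRS = (y/x)^(2) = p_x/p_y.
Solve for the ratio: y/x = [p_x/p_y]^(0.5).
With the ratio pinned down, the budget gives x* = I/(p_x + p_y·(y/x)) and y* = (y/x)·x*.
Numerically y/x = 1.914854, so x* = 30/(11 + 3·1.914854) = 1.7916.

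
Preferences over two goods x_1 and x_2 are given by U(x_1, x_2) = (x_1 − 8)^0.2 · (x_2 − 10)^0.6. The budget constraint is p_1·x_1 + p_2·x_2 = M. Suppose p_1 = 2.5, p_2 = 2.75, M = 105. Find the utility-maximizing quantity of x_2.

Let x_1' = x_1−8, x_2' = x_2−10. MRS = (1/3)·x_2'/x_1' = p_1/p_2.
Substituting into the budget: x_1* = 8 + 0.25·(M − 8·p_1 − 10·p_2)/p_1, and x_2* = 10 + 0.75·(…)/p_2.
Discretionary income = 105 − 8·2.5 − 10·2.75 = 57.5; x_2* = 10 + 0.75·57.5/2.75 = 25.6818.

x_2* = 25.6818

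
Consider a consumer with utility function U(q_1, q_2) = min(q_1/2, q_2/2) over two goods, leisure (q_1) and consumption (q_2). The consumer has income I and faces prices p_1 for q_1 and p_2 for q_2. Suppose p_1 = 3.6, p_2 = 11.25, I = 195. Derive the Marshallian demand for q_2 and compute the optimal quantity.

q_2* = 13.1313

With perfect complements, no substitution: consume in ratio q_1:q_2 = 2:2.
Budget: p_1·q_1 + p_2·q_1 = I, so (2·p_1 + 2·p_2)·q_1 = 2·I.
Demand: q_1*(p_1,p_2,I) = 2·I/(2·p_1 + 2·p_2), q_2* = 2·I/(2·p_1 + 2·p_2).
Here 2·3.6 + 2·11.25 = 29.7, giving q_2* = 13.1313.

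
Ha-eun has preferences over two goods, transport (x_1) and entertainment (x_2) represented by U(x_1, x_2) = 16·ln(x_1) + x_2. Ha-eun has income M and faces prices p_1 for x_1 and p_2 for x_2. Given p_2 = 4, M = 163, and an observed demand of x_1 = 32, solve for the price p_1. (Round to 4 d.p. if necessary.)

p_1 = 2

MU_x_1 = 16/x_1, MU_x_2 = 1. Tangency: 16/x_1 = p_1/p_2.
So x_1*(p_1,p_2) = 16·p_2/p_1, independent of income; and x_2* = (M − 16·p_2)/p_2.
Set x_1* = 32 in the demand function and solve for p_1: p_1 = 2.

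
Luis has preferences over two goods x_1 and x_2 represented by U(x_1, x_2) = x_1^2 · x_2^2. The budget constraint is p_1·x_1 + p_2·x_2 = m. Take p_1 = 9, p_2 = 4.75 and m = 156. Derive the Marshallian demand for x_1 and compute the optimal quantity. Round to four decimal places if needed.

Tangency: MRS = x_2/x_1 = p_1/p_2.
Rearranging, p_2·x_2 = p_1·x_1. Substituting into the budget gives p_1·x_1·(1 + 1) = m.
Demand: x_1*(p_1,p_2,m) = 0.5·m/p_1 and x_2* = 0.5·m/p_2.
At p_1=9, p_2=4.75, m=156: x_1* = 0.5·156/9 = 8.6667.

x_1* = 8.6667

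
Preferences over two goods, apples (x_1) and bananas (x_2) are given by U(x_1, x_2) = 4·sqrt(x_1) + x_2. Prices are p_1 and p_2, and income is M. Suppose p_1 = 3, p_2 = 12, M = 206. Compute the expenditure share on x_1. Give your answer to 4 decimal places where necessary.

share on x_1 = 0.932

Solve: √x_1 = 2·p_2/p_1, so x_1*(p_1,p_2) = (2·p_2/p_1)², and x_2* = (M − p_1·x_1*)/p_2.
Plugging in: x_1* = (2·12/3)² = 64, x_2* = 1.1667.
Expenditure on x_1: 3·64 = 192; share = 0.932.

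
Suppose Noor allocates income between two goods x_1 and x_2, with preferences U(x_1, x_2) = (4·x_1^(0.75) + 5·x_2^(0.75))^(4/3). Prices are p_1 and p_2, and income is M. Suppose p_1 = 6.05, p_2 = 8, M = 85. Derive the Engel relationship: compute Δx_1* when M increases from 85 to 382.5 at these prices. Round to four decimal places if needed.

Δx_1* = 23.9179

MRS = MU_x_1/MU_x_2 = (4/5)·(x_2/x_1)^(0.25). Set equal to p_1/p_2.
Solve for the ratio: x_2/x_1 = [(5/4)·p_1/p_2]^(4).
Substitute x_2 = (x_2/x_1)·x_1 into the budget: x_1* = M/(p_1 + p_2·(x_2/x_1)).
Numerically x_2/x_1 = 0.798549, so x_1* = 85/(6.05 + 8·0.798549) = 6.8337.
At M' = 382.5: x_1* = 30.7516. Change: 30.7516 − 6.8337 = 23.9179.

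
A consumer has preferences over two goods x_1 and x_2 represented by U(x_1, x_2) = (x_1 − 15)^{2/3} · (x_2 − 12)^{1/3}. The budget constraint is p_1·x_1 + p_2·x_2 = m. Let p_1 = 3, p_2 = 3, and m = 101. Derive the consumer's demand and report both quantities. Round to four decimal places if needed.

This is Cobb-Douglas in (x_1−15, x_2−12): tangency gives 2/3·p_2·(x_2−12) = 1/3·p_1·(x_1−15).
After buying the subsistence bundle (15, 12), a share 2/3 of the remaining income goes to x_1: x_1* = 15 + 2/3·(m − 15p_1 − 12p_2)/p_1.
Discretionary income = 101 − 15·3 − 12·3 = 20; x_1* = 15 + 2/3·20/3 = 19.4444; x_2* = 12 + 1/3·20/3 = 14.2222.

x_1* = 19.4444, x_2* = 14.2222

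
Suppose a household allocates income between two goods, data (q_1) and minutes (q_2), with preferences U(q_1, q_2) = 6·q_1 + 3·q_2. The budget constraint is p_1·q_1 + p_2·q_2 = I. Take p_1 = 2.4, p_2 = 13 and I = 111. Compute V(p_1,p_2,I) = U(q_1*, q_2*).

q_1 gives more utility per dollar, so spend all income on q_1: q_1* = I/p_1, q_2* = 0.
Numerically: q_1* = 46.25, q_2* = 0.
Utility at the optimum: U(46.25, 0) = 277.5.

V = 277.5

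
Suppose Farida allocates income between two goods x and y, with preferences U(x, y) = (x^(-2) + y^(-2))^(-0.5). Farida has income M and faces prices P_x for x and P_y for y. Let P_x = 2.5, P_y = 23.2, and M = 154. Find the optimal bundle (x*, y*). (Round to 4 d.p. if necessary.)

Numerically y/x = 0.475865, so x* = 154/(2.5 + 23.2·0.475865) = 11.3736 and y* = 0.475865·11.3736 = 5.4123.

x* = 11.3736, y* = 5.4123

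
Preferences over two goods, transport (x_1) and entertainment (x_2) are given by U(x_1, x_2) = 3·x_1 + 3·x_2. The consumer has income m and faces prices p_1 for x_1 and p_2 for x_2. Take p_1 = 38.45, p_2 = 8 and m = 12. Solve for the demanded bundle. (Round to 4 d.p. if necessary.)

Perfect substitutes: compare marginal utility per dollar. 3/p_1 vs 3/p_2 → 0.078 vs 0.375.
x_2 gives more utility per dollar, so spend all income on x_2: x_2* = m/p_2, x_1* = 0.
Numerically: x_1* = 0, x_2* = 1.5.

x_1* = 0, x_2* = 1.5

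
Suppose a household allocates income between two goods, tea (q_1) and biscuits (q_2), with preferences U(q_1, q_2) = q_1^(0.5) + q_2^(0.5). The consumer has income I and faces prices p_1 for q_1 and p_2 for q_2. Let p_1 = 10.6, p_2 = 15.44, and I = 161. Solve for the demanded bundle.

q_1* = 9.0059, q_2* = 4.2447

MU_q_1 ∝ q_1^(-0.5), MU_q_2 ∝ q_2^(-0.5), so MRS = (q_2/q_1)^(0.5) = p_1/p_2.
Hence q_2/q_1 = (p_1/p_2)^(1/(0.5)), i.e. raised to the 2 power.
With the ratio pinned down, the budget gives q_1* = I/(p_1 + p_2·(q_2/q_1)) and q_2* = (q_2/q_1)·q_1*.
Numerically q_2/q_1 = 0.471321, so q_1* = 161/(10.6 + 15.44·0.471321) = 9.0059 and q_2* = 0.471321·9.0059 = 4.2447.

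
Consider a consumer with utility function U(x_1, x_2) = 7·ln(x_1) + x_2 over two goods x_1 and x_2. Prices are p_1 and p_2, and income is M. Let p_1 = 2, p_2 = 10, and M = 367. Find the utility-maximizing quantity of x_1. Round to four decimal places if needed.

x_1* = 35

Set MRS = p_1/p_2: (7/x_1)/1 = p_1/p_2.
So x_1*(p_1,p_2) = 7·p_2/p_1, independent of income; and x_2* = (M − 7·p_2)/p_2.
At the given prices: x_1* = 7·10/2 = 35.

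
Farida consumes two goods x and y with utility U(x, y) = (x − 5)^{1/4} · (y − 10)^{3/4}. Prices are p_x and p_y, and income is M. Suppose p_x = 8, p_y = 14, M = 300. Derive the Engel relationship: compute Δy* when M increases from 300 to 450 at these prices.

Δy* = 8.0357

After buying the subsistence bundle (5, 10), a share 0.25 of the remaining income goes to x: x* = 5 + 0.25·(M − 5p_x − 10p_y)/p_x.
Discretionary income = 300 − 5·8 − 10·14 = 120; y* = 10 + 0.75·120/14 = 16.4286.
At M' = 450: y* = 24.4643. Change: 24.4643 − 16.4286 = 8.0357.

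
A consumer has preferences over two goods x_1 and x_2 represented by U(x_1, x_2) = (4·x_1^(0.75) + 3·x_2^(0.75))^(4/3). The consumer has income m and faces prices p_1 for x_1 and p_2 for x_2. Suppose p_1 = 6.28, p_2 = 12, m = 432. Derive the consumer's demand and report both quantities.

x_1* = 65.8055, x_2* = 1.5618

With the ratio pinned down, the budget gives x_1* = m/(p_1 + p_2·(x_2/x_1)) and x_2* = (x_2/x_1)·x_1*.
Numerically x_2/x_1 = 0.023733, so x_1* = 432/(6.28 + 12·0.023733) = 65.8055 and x_2* = 0.023733·65.8055 = 1.5618.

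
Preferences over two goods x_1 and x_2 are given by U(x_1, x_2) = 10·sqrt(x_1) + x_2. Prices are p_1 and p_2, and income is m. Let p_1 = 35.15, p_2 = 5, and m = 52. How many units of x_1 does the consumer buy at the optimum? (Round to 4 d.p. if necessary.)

x_1* = 0.5059

Solve: √x_1 = 5·p_2/p_1, so x_1*(p_1,p_2) = (5·p_2/p_1)², and x_2* = (m − p_1·x_1*)/p_2.
Plugging in: x_1* = (5·5/35.15)² = 0.5059.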